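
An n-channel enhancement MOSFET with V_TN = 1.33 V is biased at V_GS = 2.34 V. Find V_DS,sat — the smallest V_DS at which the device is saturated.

V_DS,sat = 1.01 V

The boundary between triode and saturation is V_DS = V_GS − V_TN = V_ov.
V_ov = 2.34 − 1.33 = 1.01 V.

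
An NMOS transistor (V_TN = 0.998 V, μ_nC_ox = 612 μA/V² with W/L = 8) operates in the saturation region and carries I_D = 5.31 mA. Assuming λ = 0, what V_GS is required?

V_GS = 2.47 V

k_n = μ_nC_ox · (W/L) = 4.896 mA/V².
In saturation I_D = ½ k_n (V_GS − V_TN)², so V_GS − V_TN = √(2 I_D / k_n) = √(2 × 5.31 / 4.896) = 1.47 V.
V_GS = 0.998 + 1.47 = 2.47 V.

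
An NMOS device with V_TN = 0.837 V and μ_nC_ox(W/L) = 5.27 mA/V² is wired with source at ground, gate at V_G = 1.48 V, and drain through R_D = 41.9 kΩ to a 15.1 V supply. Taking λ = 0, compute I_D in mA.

V_GS = V_G = 1.48 V, so V_ov = 1.48 − 0.837 = 0.643 V.
Assume saturation: I_D = ½ k_n V_ov² = 0.5 × 5.27 × 0.643² = 1.09 mA, giving V_DS = V_DD − I_D R_D = 15.1 − 1.09 × 41.9 = -30.5 V.
But -30.5 V < V_ov = 0.643 V, so the device is actually in triode.
In triode I_D = k_n[V_ov V_DS − ½ V_DS²] and I_D = (V_DD − V_DS)/R_D. Equating: 110 V_DS² − 143 V_DS + 15.1 = 0, giving V_DS = 0.116 V (the root below V_ov).
I_D = (15.1 − 0.116) / 41.9 = 0.358 mA.

I_D = 0.358 mA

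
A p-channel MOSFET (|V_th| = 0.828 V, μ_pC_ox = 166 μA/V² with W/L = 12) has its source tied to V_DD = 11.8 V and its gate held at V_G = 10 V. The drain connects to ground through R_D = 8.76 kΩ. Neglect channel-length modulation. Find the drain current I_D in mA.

I_D = 0.941 mA

V_SG = V_DD − V_G = 11.8 − 10 = 1.8 V, so V_ov = 1.8 − 0.828 = 0.972 V.
k_p = μ_pC_ox · (W/L) = 1.992 mA/V².
Assume saturation: I_D = ½ k_p V_ov² = 0.5 × 1.992 × 0.972² = 0.941 mA, giving V_SD = V_DD − I_D R_D = 11.8 − 0.941 × 8.76 = 3.56 V.
V_SD = 3.56 V ≥ V_ov = 0.972 V, confirming saturation.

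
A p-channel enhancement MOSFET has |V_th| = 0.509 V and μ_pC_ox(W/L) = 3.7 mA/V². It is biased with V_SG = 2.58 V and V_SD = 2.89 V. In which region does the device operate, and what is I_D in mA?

Saturation; I_D = 7.93 mA

V_ov = V_SG − |V_th| = 2.58 − 0.509 = 2.07 V.
Since V_SD = 2.89 V ≥ V_ov = 2.07 V, the device is in saturation.
I_D = ½ k_p V_ov² = 0.5 × 3.7 × 2.07² = 7.93 mA.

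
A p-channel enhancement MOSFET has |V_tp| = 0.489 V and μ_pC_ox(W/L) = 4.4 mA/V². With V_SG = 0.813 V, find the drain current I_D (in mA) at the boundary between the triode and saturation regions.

I_D = 0.231 mA

At the boundary V_SD = V_ov = V_SG − |V_tp| = 0.813 − 0.489 = 0.324 V.
I_D = ½ k_p V_ov² = 0.5 × 4.4 × 0.324² = 0.231 mA.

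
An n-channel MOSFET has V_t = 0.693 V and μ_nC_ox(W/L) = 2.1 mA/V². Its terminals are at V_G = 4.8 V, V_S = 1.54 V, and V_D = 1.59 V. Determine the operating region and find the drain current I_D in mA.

Triode; I_D = 0.267 mA

V_GS = V_G − V_S = 4.8 − 1.54 = 3.26 V; V_DS = V_D − V_S = 1.59 − 1.54 = 0.05 V.
V_ov = V_GS − V_t = 3.26 − 0.693 = 2.57 V.
Since V_DS = 0.05 V < V_ov = 2.57 V, the device is in the triode region.
I_D = k_n [V_ov · V_DS − ½ V_DS²] = 2.1 × [2.57 × 0.05 − 0.5 × 0.05²] = 0.267 mA.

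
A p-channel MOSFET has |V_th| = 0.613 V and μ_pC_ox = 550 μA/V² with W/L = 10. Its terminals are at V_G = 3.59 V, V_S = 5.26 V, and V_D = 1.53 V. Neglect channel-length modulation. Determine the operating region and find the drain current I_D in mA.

Saturation; I_D = 3.07 mA

V_SG = V_S − V_G = 5.26 − 3.59 = 1.67 V; V_SD = V_S − V_D = 5.26 − 1.53 = 3.73 V.
k_p = μ_pC_ox · (W/L) = 5.5 mA/V².
V_ov = V_SG − |V_th| = 1.67 − 0.613 = 1.06 V.
Since V_SD = 3.73 V ≥ V_ov = 1.06 V, the device is in saturation.
I_D = ½ k_p V_ov² = 0.5 × 5.5 × 1.06² = 3.07 mA.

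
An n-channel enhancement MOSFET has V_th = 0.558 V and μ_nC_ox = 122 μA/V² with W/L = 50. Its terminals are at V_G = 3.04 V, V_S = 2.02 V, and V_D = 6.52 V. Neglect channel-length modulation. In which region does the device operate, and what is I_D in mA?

V_GS = V_G − V_S = 3.04 − 2.02 = 1.02 V; V_DS = V_D − V_S = 6.52 − 2.02 = 4.5 V.
k_n = μ_nC_ox · (W/L) = 6.1 mA/V².
V_ov = V_GS − V_th = 1.02 − 0.558 = 0.462 V.
Since V_DS = 4.5 V ≥ V_ov = 0.462 V, the device is in saturation.
I_D = ½ k_n V_ov² = 0.5 × 6.1 × 0.462² = 0.651 mA.

Saturation; I_D = 0.651 mA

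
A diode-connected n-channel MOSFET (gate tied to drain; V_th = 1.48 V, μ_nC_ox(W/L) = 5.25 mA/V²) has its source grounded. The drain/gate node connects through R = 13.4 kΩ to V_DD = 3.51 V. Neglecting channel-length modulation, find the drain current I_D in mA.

With gate tied to drain, V_GS = V_DS ≥ V_GS − V_th, so the device is in saturation.
KCL at the drain: ½ k_n (V_GS − V_th)² = (V_DD − V_GS)/R.
Let x = V_GS − 1.48. Then 35.2 x² + x − 2.03 = 0, giving x = 0.226 V (positive root), so V_GS = 1.71 V.
I_D = (V_DD − V_GS)/R = (3.51 − 1.71) / 13.4 = 0.135 mA.

I_D = 0.135 mA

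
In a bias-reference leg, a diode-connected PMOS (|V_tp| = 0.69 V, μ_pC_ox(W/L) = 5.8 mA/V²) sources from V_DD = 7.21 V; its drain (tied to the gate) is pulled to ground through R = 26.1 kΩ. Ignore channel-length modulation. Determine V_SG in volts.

V_SG = 0.977 V

With gate tied to drain, V_SG = V_SD ≥ V_SG − |V_tp|, so the device is in saturation.
KCL at the drain: ½ k_p (V_SG − |V_tp|)² = (V_DD − V_SG)/R.
Let x = V_SG − 0.69. Then 75.7 x² + x − 6.52 = 0, giving x = 0.287 V (positive root), so V_SG = 0.977 V.
I_D = (V_DD − V_SG)/R = (7.21 − 0.977) / 26.1 = 0.239 mA.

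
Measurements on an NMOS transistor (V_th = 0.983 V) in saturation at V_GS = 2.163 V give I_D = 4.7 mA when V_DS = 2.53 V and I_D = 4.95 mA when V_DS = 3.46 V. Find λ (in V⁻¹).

With V_GS fixed, I_D ∝ (1 + λ V_DS) in saturation, so I_D2/I_D1 = (1 + λ V_DS2)/(1 + λ V_DS1).
4.95/4.7 = 1.053 = (1 + 3.46 λ)/(1 + 2.53 λ).
Solving: λ (I_D1 V_DS2 − I_D2 V_DS1) = I_D2 − I_D1, so λ = (4.95 − 4.7) / (4.7 × 3.46 − 4.95 × 2.53) = 0.25 / 3.74 = 0.0669 V⁻¹.

λ = 0.0669 V⁻¹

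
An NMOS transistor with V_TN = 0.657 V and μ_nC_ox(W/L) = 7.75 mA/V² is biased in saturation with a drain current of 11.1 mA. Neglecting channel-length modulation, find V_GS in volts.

V_GS = 2.35 V

In saturation I_D = ½ k_n (V_GS − V_TN)², so V_GS − V_TN = √(2 I_D / k_n) = √(2 × 11.1 / 7.75) = 1.69 V.
V_GS = 0.657 + 1.69 = 2.35 V.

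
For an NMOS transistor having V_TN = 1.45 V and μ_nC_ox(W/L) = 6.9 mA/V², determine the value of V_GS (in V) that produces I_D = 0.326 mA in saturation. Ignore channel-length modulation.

V_GS = 1.76 V

In saturation I_D = ½ k_n (V_GS − V_TN)², so V_GS − V_TN = √(2 I_D / k_n) = √(2 × 0.326 / 6.9) = 0.307 V.
V_GS = 1.45 + 0.307 = 1.76 V.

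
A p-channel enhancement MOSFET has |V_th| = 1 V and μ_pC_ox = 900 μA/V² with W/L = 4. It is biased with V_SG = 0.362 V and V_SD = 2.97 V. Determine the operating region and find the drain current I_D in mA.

V_SG = 0.362 V < |V_th| = 1 V, so the transistor is in cutoff.

Cutoff; I_D = 0 mA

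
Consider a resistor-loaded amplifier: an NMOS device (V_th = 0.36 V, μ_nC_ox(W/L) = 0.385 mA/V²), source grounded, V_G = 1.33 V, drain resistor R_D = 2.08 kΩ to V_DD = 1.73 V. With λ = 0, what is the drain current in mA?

V_GS = V_G = 1.33 V, so V_ov = 1.33 − 0.36 = 0.97 V.
Assume saturation: I_D = ½ k_n V_ov² = 0.5 × 0.385 × 0.97² = 0.181 mA, giving V_DS = V_DD − I_D R_D = 1.73 − 0.181 × 2.08 = 1.35 V.
V_DS = 1.35 V ≥ V_ov = 0.97 V, confirming saturation.

I_D = 0.181 mA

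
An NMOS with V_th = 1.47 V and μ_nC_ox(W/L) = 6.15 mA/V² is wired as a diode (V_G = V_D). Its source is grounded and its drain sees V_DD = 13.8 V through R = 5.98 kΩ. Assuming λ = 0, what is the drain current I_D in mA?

I_D = 1.93 mA

With gate tied to drain, V_GS = V_DS ≥ V_GS − V_th, so the device is in saturation.
KCL at the drain: ½ k_n (V_GS − V_th)² = (V_DD − V_GS)/R.
Let x = V_GS − 1.47. Then 18.4 x² + x − 12.33 = 0, giving x = 0.792 V (positive root), so V_GS = 2.26 V.
I_D = (V_DD − V_GS)/R = (13.8 − 2.26) / 5.98 = 1.93 mA.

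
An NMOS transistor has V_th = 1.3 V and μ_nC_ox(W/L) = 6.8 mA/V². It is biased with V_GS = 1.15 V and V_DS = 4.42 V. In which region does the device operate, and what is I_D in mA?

V_GS = 1.15 V < V_th = 1.3 V, so the transistor is in cutoff.

Cutoff; I_D = 0 mA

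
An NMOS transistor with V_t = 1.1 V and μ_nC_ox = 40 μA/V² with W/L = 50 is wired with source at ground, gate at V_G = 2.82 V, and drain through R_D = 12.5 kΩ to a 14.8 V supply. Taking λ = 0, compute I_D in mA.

V_GS = V_G = 2.82 V, so V_ov = 2.82 − 1.1 = 1.72 V.
k_n = μ_nC_ox · (W/L) = 2 mA/V².
Assume saturation: I_D = ½ k_n V_ov² = 0.5 × 2 × 1.72² = 2.96 mA, giving V_DS = V_DD − I_D R_D = 14.8 − 2.96 × 12.5 = -22.2 V.
But -22.2 V < V_ov = 1.72 V, so the device is actually in triode.
In triode I_D = k_n[V_ov V_DS − ½ V_DS²] and I_D = (V_DD − V_DS)/R_D. Equating: 12.5 V_DS² − 44 V_DS + 14.8 = 0, giving V_DS = 0.377 V (the root below V_ov).
I_D = (14.8 − 0.377) / 12.5 = 1.15 mA.

I_D = 1.15 mA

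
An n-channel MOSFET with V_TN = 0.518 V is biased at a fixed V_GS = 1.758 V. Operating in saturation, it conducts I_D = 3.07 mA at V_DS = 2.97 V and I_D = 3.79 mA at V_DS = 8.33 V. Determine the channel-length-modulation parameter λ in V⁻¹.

λ = 0.0503 V⁻¹

With V_GS fixed, I_D ∝ (1 + λ V_DS) in saturation, so I_D2/I_D1 = (1 + λ V_DS2)/(1 + λ V_DS1).
3.79/3.07 = 1.235 = (1 + 8.33 λ)/(1 + 2.97 λ).
Solving: λ (I_D1 V_DS2 − I_D2 V_DS1) = I_D2 − I_D1, so λ = (3.79 − 3.07) / (3.07 × 8.33 − 3.79 × 2.97) = 0.72 / 14.3 = 0.0503 V⁻¹.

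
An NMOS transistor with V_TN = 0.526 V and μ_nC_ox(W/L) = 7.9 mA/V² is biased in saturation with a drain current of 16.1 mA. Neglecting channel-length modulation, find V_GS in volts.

V_GS = 2.54 V

In saturation I_D = ½ k_n (V_GS − V_TN)², so V_GS − V_TN = √(2 I_D / k_n) = √(2 × 16.1 / 7.9) = 2.02 V.
V_GS = 0.526 + 2.02 = 2.54 V.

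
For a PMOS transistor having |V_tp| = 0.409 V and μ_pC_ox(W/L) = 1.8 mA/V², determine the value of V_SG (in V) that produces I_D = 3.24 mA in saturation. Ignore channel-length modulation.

In saturation I_D = ½ k_p (V_SG − |V_tp|)², so V_SG − |V_tp| = √(2 I_D / k_p) = √(2 × 3.24 / 1.8) = 1.9 V.
V_SG = 0.409 + 1.9 = 2.31 V.

V_SG = 2.31 V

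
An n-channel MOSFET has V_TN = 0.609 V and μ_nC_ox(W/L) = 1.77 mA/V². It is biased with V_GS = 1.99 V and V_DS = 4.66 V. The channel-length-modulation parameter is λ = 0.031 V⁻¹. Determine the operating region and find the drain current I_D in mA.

V_ov = V_GS − V_TN = 1.99 − 0.609 = 1.38 V.
Since V_DS = 4.66 V ≥ V_ov = 1.38 V, the device is in saturation.
I_D = ½ k_n V_ov² (1 + λ V_DS) = 0.5 × 1.77 × 1.38² × (1 + 0.031 × 4.66) = 1.93 mA.

Saturation; I_D = 1.93 mA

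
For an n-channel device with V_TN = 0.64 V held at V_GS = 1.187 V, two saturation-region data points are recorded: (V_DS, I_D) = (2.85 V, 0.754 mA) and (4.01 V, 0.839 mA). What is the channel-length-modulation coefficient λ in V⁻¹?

λ = 0.134 V⁻¹

With V_GS fixed, I_D ∝ (1 + λ V_DS) in saturation, so I_D2/I_D1 = (1 + λ V_DS2)/(1 + λ V_DS1).
0.839/0.754 = 1.113 = (1 + 4.01 λ)/(1 + 2.85 λ).
Solving: λ (I_D1 V_DS2 − I_D2 V_DS1) = I_D2 − I_D1, so λ = (0.839 − 0.754) / (0.754 × 4.01 − 0.839 × 2.85) = 0.085 / 0.632 = 0.134 V⁻¹.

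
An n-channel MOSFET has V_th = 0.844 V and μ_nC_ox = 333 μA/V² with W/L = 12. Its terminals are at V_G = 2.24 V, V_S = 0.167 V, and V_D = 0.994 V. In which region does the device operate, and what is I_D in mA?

Triode; I_D = 2.69 mA

V_GS = V_G − V_S = 2.24 − 0.167 = 2.07 V; V_DS = V_D − V_S = 0.994 − 0.167 = 0.827 V.
k_n = μ_nC_ox · (W/L) = 3.996 mA/V².
V_ov = V_GS − V_th = 2.07 − 0.844 = 1.23 V.
Since V_DS = 0.827 V < V_ov = 1.23 V, the device is in the triode region.
I_D = k_n [V_ov · V_DS − ½ V_DS²] = 3.996 × [1.23 × 0.827 − 0.5 × 0.827²] = 2.69 mA.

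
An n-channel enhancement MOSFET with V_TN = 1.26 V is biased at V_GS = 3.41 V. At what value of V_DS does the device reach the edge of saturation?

V_DS,sat = 2.15 V

The boundary between triode and saturation is V_DS = V_GS − V_TN = V_ov.
V_ov = 3.41 − 1.26 = 2.15 V.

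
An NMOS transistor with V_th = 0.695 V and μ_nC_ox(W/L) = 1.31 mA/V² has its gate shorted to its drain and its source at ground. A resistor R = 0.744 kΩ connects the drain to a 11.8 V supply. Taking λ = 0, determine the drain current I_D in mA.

I_D = 9.74 mA

With gate tied to drain, V_GS = V_DS ≥ V_GS − V_th, so the device is in saturation.
KCL at the drain: ½ k_n (V_GS − V_th)² = (V_DD − V_GS)/R.
Let x = V_GS − 0.695. Then 0.487 x² + x − 11.11 = 0, giving x = 3.86 V (positive root), so V_GS = 4.55 V.
I_D = (V_DD − V_GS)/R = (11.8 − 4.55) / 0.744 = 9.74 mA.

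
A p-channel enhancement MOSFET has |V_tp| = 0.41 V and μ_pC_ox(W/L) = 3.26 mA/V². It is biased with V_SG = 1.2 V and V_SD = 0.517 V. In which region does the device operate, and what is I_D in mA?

Triode; I_D = 0.896 mA

V_ov = V_SG − |V_tp| = 1.2 − 0.41 = 0.79 V.
Since V_SD = 0.517 V < V_ov = 0.79 V, the device is in the triode region.
I_D = k_p [V_ov · V_SD − ½ V_SD²] = 3.26 × [0.79 × 0.517 − 0.5 × 0.517²] = 0.896 mA.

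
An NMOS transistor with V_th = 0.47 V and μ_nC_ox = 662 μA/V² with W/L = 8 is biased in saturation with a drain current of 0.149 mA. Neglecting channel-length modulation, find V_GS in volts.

V_GS = 0.707 V

k_n = μ_nC_ox · (W/L) = 5.296 mA/V².
In saturation I_D = ½ k_n (V_GS − V_th)², so V_GS − V_th = √(2 I_D / k_n) = √(2 × 0.149 / 5.296) = 0.237 V.
V_GS = 0.47 + 0.237 = 0.707 V.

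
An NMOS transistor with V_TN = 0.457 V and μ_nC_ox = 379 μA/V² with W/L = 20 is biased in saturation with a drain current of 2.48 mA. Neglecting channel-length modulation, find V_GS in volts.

V_GS = 1.27 V

k_n = μ_nC_ox · (W/L) = 7.58 mA/V².
In saturation I_D = ½ k_n (V_GS − V_TN)², so V_GS − V_TN = √(2 I_D / k_n) = √(2 × 2.48 / 7.58) = 0.809 V.
V_GS = 0.457 + 0.809 = 1.27 V.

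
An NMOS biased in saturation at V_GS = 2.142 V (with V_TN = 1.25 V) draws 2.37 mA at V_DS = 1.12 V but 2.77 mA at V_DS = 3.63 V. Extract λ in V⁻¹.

With V_GS fixed, I_D ∝ (1 + λ V_DS) in saturation, so I_D2/I_D1 = (1 + λ V_DS2)/(1 + λ V_DS1).
2.77/2.37 = 1.169 = (1 + 3.63 λ)/(1 + 1.12 λ).
Solving: λ (I_D1 V_DS2 − I_D2 V_DS1) = I_D2 − I_D1, so λ = (2.77 − 2.37) / (2.37 × 3.63 − 2.77 × 1.12) = 0.4 / 5.5 = 0.0727 V⁻¹.

λ = 0.0727 V⁻¹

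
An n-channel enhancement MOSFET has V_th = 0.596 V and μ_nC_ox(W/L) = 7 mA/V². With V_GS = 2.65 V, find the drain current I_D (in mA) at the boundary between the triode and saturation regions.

I_D = 14.8 mA

At the boundary V_DS = V_ov = V_GS − V_th = 2.65 − 0.596 = 2.05 V.
I_D = ½ k_n V_ov² = 0.5 × 7 × 2.05² = 14.8 mA.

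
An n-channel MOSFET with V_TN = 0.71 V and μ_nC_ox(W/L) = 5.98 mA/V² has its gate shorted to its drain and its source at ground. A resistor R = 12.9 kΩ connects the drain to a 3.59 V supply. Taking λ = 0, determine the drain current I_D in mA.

I_D = 0.203 mA

With gate tied to drain, V_GS = V_DS ≥ V_GS − V_TN, so the device is in saturation.
KCL at the drain: ½ k_n (V_GS − V_TN)² = (V_DD − V_GS)/R.
Let x = V_GS − 0.71. Then 38.6 x² + x − 2.88 = 0, giving x = 0.261 V (positive root), so V_GS = 0.971 V.
I_D = (V_DD − V_GS)/R = (3.59 − 0.971) / 12.9 = 0.203 mA.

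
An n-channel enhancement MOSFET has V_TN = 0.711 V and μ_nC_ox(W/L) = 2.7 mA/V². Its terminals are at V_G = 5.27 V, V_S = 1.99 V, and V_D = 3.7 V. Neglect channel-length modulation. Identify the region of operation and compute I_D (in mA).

Triode; I_D = 7.91 mA

V_GS = V_G − V_S = 5.27 − 1.99 = 3.28 V; V_DS = V_D − V_S = 3.7 − 1.99 = 1.71 V.
V_ov = V_GS − V_TN = 3.28 − 0.711 = 2.57 V.
Since V_DS = 1.71 V < V_ov = 2.57 V, the device is in the triode region.
I_D = k_n [V_ov · V_DS − ½ V_DS²] = 2.7 × [2.57 × 1.71 − 0.5 × 1.71²] = 7.91 mA.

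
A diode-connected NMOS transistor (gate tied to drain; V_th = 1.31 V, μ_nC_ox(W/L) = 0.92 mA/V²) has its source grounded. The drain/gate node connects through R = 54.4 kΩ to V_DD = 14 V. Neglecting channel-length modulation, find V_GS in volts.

V_GS = 2.00 V

With gate tied to drain, V_GS = V_DS ≥ V_GS − V_th, so the device is in saturation.
KCL at the drain: ½ k_n (V_GS − V_th)² = (V_DD − V_GS)/R.
Let x = V_GS − 1.31. Then 25 x² + x − 12.69 = 0, giving x = 0.692 V (positive root), so V_GS = 2 V.
I_D = (V_DD − V_GS)/R = (14 − 2) / 54.4 = 0.221 mA.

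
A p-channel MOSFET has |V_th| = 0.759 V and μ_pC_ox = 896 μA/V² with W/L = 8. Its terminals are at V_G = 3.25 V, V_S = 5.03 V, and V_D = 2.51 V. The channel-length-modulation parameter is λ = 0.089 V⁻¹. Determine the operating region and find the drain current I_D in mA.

V_SG = V_S − V_G = 5.03 − 3.25 = 1.78 V; V_SD = V_S − V_D = 5.03 − 2.51 = 2.52 V.
k_p = μ_pC_ox · (W/L) = 7.168 mA/V².
V_ov = V_SG − |V_th| = 1.78 − 0.759 = 1.02 V.
Since V_SD = 2.52 V ≥ V_ov = 1.02 V, the device is in saturation.
I_D = ½ k_p V_ov² (1 + λ V_SD) = 0.5 × 7.168 × 1.02² × (1 + 0.089 × 2.52) = 4.57 mA.

Saturation; I_D = 4.57 mA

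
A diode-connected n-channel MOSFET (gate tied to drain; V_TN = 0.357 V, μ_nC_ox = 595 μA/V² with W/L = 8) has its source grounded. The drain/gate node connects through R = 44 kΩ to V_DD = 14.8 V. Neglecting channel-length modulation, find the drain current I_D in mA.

I_D = 0.320 mA

With gate tied to drain, V_GS = V_DS ≥ V_GS − V_TN, so the device is in saturation.
k_n = μ_nC_ox · (W/L) = 4.76 mA/V².
KCL at the drain: ½ k_n (V_GS − V_TN)² = (V_DD − V_GS)/R.
Let x = V_GS − 0.357. Then 105 x² + x − 14.44 = 0, giving x = 0.367 V (positive root), so V_GS = 0.724 V.
I_D = (V_DD − V_GS)/R = (14.8 − 0.724) / 44 = 0.32 mA.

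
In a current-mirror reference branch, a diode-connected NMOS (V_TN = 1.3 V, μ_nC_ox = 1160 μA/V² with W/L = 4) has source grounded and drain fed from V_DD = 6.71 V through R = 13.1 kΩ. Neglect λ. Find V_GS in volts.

With gate tied to drain, V_GS = V_DS ≥ V_GS − V_TN, so the device is in saturation.
k_n = μ_nC_ox · (W/L) = 4.64 mA/V².
KCL at the drain: ½ k_n (V_GS − V_TN)² = (V_DD − V_GS)/R.
Let x = V_GS − 1.3. Then 30.4 x² + x − 5.41 = 0, giving x = 0.406 V (positive root), so V_GS = 1.71 V.
I_D = (V_DD − V_GS)/R = (6.71 − 1.71) / 13.1 = 0.382 mA.

V_GS = 1.71 V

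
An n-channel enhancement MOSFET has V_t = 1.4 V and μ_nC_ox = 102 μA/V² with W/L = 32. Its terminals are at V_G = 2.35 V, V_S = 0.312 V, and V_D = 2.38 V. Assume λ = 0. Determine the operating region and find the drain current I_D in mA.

Saturation; I_D = 0.664 mA

V_GS = V_G − V_S = 2.35 − 0.312 = 2.04 V; V_DS = V_D − V_S = 2.38 − 0.312 = 2.07 V.
k_n = μ_nC_ox · (W/L) = 3.264 mA/V².
V_ov = V_GS − V_t = 2.04 − 1.4 = 0.638 V.
Since V_DS = 2.07 V ≥ V_ov = 0.638 V, the device is in saturation.
I_D = ½ k_n V_ov² = 0.5 × 3.264 × 0.638² = 0.664 mA.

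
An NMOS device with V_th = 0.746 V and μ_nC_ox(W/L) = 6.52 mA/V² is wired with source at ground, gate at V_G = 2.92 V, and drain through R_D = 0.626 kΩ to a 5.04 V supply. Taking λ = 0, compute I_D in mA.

I_D = 7.12 mA

V_GS = V_G = 2.92 V, so V_ov = 2.92 − 0.746 = 2.17 V.
Assume saturation: I_D = ½ k_n V_ov² = 0.5 × 6.52 × 2.17² = 15.4 mA, giving V_DS = V_DD − I_D R_D = 5.04 − 15.4 × 0.626 = -4.61 V.
But -4.61 V < V_ov = 2.17 V, so the device is actually in triode.
In triode I_D = k_n[V_ov V_DS − ½ V_DS²] and I_D = (V_DD − V_DS)/R_D. Equating: 2.04 V_DS² − 9.873 V_DS + 5.04 = 0, giving V_DS = 0.58 V (the root below V_ov).
I_D = (5.04 − 0.58) / 0.626 = 7.12 mA.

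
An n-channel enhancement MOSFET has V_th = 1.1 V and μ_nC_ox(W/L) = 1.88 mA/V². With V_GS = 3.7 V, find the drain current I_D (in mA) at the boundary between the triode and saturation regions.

At the boundary V_DS = V_ov = V_GS − V_th = 3.7 − 1.1 = 2.6 V.
I_D = ½ k_n V_ov² = 0.5 × 1.88 × 2.6² = 6.35 mA.

I_D = 6.35 mA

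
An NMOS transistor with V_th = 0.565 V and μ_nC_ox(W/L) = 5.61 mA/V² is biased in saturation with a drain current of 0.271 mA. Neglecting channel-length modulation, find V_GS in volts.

V_GS = 0.876 V

In saturation I_D = ½ k_n (V_GS − V_th)², so V_GS − V_th = √(2 I_D / k_n) = √(2 × 0.271 / 5.61) = 0.311 V.
V_GS = 0.565 + 0.311 = 0.876 V.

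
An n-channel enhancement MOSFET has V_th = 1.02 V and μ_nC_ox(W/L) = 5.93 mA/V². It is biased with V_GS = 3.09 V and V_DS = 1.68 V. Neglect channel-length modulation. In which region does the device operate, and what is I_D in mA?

V_ov = V_GS − V_th = 3.09 − 1.02 = 2.07 V.
Since V_DS = 1.68 V < V_ov = 2.07 V, the device is in the triode region.
I_D = k_n [V_ov · V_DS − ½ V_DS²] = 5.93 × [2.07 × 1.68 − 0.5 × 1.68²] = 12.3 mA.

Triode; I_D = 12.3 mA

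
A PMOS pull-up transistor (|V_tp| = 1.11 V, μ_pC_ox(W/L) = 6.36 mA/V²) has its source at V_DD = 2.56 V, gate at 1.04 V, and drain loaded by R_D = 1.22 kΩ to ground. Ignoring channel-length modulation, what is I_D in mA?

I_D = 0.535 mA

V_SG = V_DD − V_G = 2.56 − 1.04 = 1.52 V, so V_ov = 1.52 − 1.11 = 0.41 V.
Assume saturation: I_D = ½ k_p V_ov² = 0.5 × 6.36 × 0.41² = 0.535 mA, giving V_SD = V_DD − I_D R_D = 2.56 − 0.535 × 1.22 = 1.91 V.
V_SD = 1.91 V ≥ V_ov = 0.41 V, confirming saturation.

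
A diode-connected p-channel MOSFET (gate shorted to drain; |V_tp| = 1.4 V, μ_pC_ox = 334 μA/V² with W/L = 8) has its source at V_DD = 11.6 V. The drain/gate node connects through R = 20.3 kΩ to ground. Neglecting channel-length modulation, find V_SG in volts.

V_SG = 2.00 V

With gate tied to drain, V_SG = V_SD ≥ V_SG − |V_tp|, so the device is in saturation.
k_p = μ_pC_ox · (W/L) = 2.672 mA/V².
KCL at the drain: ½ k_p (V_SG − |V_tp|)² = (V_DD − V_SG)/R.
Let x = V_SG − 1.4. Then 27.1 x² + x − 10.2 = 0, giving x = 0.595 V (positive root), so V_SG = 2 V.
I_D = (V_DD − V_SG)/R = (11.6 − 2) / 20.3 = 0.473 mA.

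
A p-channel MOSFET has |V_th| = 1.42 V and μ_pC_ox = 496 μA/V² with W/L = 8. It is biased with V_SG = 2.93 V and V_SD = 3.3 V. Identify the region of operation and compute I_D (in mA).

Saturation; I_D = 4.52 mA

k_p = μ_pC_ox · (W/L) = 3.968 mA/V².
V_ov = V_SG − |V_th| = 2.93 − 1.42 = 1.51 V.
Since V_SD = 3.3 V ≥ V_ov = 1.51 V, the device is in saturation.
I_D = ½ k_p V_ov² = 0.5 × 3.968 × 1.51² = 4.52 mA.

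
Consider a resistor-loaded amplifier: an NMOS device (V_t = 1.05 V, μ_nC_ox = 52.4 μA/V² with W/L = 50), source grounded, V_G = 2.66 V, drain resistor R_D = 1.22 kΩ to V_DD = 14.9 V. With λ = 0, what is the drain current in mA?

I_D = 3.40 mA

V_GS = V_G = 2.66 V, so V_ov = 2.66 − 1.05 = 1.61 V.
k_n = μ_nC_ox · (W/L) = 2.62 mA/V².
Assume saturation: I_D = ½ k_n V_ov² = 0.5 × 2.62 × 1.61² = 3.4 mA, giving V_DS = V_DD − I_D R_D = 14.9 − 3.4 × 1.22 = 10.8 V.
V_DS = 10.8 V ≥ V_ov = 1.61 V, confirming saturation.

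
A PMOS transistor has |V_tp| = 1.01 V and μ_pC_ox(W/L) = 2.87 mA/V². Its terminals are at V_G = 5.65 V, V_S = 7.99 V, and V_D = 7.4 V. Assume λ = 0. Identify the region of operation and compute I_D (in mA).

Triode; I_D = 1.75 mA

V_SG = V_S − V_G = 7.99 − 5.65 = 2.34 V; V_SD = V_S − V_D = 7.99 − 7.4 = 0.59 V.
V_ov = V_SG − |V_tp| = 2.34 − 1.01 = 1.33 V.
Since V_SD = 0.59 V < V_ov = 1.33 V, the device is in the triode region.
I_D = k_p [V_ov · V_SD − ½ V_SD²] = 2.87 × [1.33 × 0.59 − 0.5 × 0.59²] = 1.75 mA.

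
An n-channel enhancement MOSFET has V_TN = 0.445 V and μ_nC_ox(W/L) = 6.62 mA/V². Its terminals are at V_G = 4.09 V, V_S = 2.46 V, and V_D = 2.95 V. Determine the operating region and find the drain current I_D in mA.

Triode; I_D = 3.05 mA

V_GS = V_G − V_S = 4.09 − 2.46 = 1.63 V; V_DS = V_D − V_S = 2.95 − 2.46 = 0.49 V.
V_ov = V_GS − V_TN = 1.63 − 0.445 = 1.18 V.
Since V_DS = 0.49 V < V_ov = 1.18 V, the device is in the triode region.
I_D = k_n [V_ov · V_DS − ½ V_DS²] = 6.62 × [1.18 × 0.49 − 0.5 × 0.49²] = 3.05 mA.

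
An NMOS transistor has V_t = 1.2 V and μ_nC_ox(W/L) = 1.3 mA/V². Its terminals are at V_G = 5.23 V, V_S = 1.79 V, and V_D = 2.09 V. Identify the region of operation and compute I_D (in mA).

Triode; I_D = 0.815 mA

V_GS = V_G − V_S = 5.23 − 1.79 = 3.44 V; V_DS = V_D − V_S = 2.09 − 1.79 = 0.3 V.
V_ov = V_GS − V_t = 3.44 − 1.2 = 2.24 V.
Since V_DS = 0.3 V < V_ov = 2.24 V, the device is in the triode region.
I_D = k_n [V_ov · V_DS − ½ V_DS²] = 1.3 × [2.24 × 0.3 − 0.5 × 0.3²] = 0.815 mA.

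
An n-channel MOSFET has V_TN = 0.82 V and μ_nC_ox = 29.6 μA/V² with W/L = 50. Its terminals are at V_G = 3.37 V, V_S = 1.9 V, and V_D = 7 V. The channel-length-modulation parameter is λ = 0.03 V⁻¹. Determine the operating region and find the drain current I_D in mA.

V_GS = V_G − V_S = 3.37 − 1.9 = 1.47 V; V_DS = V_D − V_S = 7 − 1.9 = 5.1 V.
k_n = μ_nC_ox · (W/L) = 1.48 mA/V².
V_ov = V_GS − V_TN = 1.47 − 0.82 = 0.65 V.
Since V_DS = 5.1 V ≥ V_ov = 0.65 V, the device is in saturation.
I_D = ½ k_n V_ov² (1 + λ V_DS) = 0.5 × 1.48 × 0.65² × (1 + 0.03 × 5.1) = 0.36 mA.

Saturation; I_D = 0.360 mA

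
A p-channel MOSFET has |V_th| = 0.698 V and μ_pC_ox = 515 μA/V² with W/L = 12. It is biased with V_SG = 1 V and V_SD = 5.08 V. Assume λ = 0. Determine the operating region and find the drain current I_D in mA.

k_p = μ_pC_ox · (W/L) = 6.18 mA/V².
V_ov = V_SG − |V_th| = 1 − 0.698 = 0.302 V.
Since V_SD = 5.08 V ≥ V_ov = 0.302 V, the device is in saturation.
I_D = ½ k_p V_ov² = 0.5 × 6.18 × 0.302² = 0.282 mA.

Saturation; I_D = 0.282 mA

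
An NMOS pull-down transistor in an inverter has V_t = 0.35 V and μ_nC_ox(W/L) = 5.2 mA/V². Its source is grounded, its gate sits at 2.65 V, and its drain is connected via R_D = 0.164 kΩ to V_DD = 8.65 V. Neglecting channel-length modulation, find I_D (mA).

V_GS = V_G = 2.65 V, so V_ov = 2.65 − 0.35 = 2.3 V.
Assume saturation: I_D = ½ k_n V_ov² = 0.5 × 5.2 × 2.3² = 13.8 mA, giving V_DS = V_DD − I_D R_D = 8.65 − 13.8 × 0.164 = 6.39 V.
V_DS = 6.39 V ≥ V_ov = 2.3 V, confirming saturation.

I_D = 13.8 mA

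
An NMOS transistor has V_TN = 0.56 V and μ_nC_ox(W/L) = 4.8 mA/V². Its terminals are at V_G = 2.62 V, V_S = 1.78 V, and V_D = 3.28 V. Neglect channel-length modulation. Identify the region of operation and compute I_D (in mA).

Saturation; I_D = 0.188 mA

V_GS = V_G − V_S = 2.62 − 1.78 = 0.84 V; V_DS = V_D − V_S = 3.28 − 1.78 = 1.5 V.
V_ov = V_GS − V_TN = 0.84 − 0.56 = 0.28 V.
Since V_DS = 1.5 V ≥ V_ov = 0.28 V, the device is in saturation.
I_D = ½ k_n V_ov² = 0.5 × 4.8 × 0.28² = 0.188 mA.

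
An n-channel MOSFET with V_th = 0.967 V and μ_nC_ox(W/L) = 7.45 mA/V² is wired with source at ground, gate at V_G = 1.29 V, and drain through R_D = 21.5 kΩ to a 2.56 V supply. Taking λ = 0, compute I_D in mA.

V_GS = V_G = 1.29 V, so V_ov = 1.29 − 0.967 = 0.323 V.
Assume saturation: I_D = ½ k_n V_ov² = 0.5 × 7.45 × 0.323² = 0.389 mA, giving V_DS = V_DD − I_D R_D = 2.56 − 0.389 × 21.5 = -5.8 V.
But -5.8 V < V_ov = 0.323 V, so the device is actually in triode.
In triode I_D = k_n[V_ov V_DS − ½ V_DS²] and I_D = (V_DD − V_DS)/R_D. Equating: 80.1 V_DS² − 52.74 V_DS + 2.56 = 0, giving V_DS = 0.0528 V (the root below V_ov).
I_D = (2.56 − 0.0528) / 21.5 = 0.117 mA.

I_D = 0.117 mA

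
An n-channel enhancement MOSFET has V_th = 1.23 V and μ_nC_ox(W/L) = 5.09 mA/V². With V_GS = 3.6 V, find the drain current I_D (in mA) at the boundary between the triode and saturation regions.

I_D = 14.3 mA

At the boundary V_DS = V_ov = V_GS − V_th = 3.6 − 1.23 = 2.37 V.
I_D = ½ k_n V_ov² = 0.5 × 5.09 × 2.37² = 14.3 mA.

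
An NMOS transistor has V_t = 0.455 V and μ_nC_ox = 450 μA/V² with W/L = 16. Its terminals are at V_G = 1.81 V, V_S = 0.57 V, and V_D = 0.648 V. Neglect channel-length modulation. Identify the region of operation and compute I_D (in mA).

Triode; I_D = 0.419 mA

V_GS = V_G − V_S = 1.81 − 0.57 = 1.24 V; V_DS = V_D − V_S = 0.648 − 0.57 = 0.078 V.
k_n = μ_nC_ox · (W/L) = 7.2 mA/V².
V_ov = V_GS − V_t = 1.24 − 0.455 = 0.785 V.
Since V_DS = 0.078 V < V_ov = 0.785 V, the device is in the triode region.
I_D = k_n [V_ov · V_DS − ½ V_DS²] = 7.2 × [0.785 × 0.078 − 0.5 × 0.078²] = 0.419 mA.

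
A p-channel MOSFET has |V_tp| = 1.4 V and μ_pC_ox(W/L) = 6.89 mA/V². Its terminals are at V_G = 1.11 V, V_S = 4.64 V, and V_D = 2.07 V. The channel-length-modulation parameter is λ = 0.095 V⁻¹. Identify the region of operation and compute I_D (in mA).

V_SG = V_S − V_G = 4.64 − 1.11 = 3.53 V; V_SD = V_S − V_D = 4.64 − 2.07 = 2.57 V.
V_ov = V_SG − |V_tp| = 3.53 − 1.4 = 2.13 V.
Since V_SD = 2.57 V ≥ V_ov = 2.13 V, the device is in saturation.
I_D = ½ k_p V_ov² (1 + λ V_SD) = 0.5 × 6.89 × 2.13² × (1 + 0.095 × 2.57) = 19.4 mA.

Saturation; I_D = 19.4 mA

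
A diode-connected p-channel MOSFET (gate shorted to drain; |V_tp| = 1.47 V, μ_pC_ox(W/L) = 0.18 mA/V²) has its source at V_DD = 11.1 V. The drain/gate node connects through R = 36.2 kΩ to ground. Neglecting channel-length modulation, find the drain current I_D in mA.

I_D = 0.223 mA

With gate tied to drain, V_SG = V_SD ≥ V_SG − |V_tp|, so the device is in saturation.
KCL at the drain: ½ k_p (V_SG − |V_tp|)² = (V_DD − V_SG)/R.
Let x = V_SG − 1.47. Then 3.26 x² + x − 9.63 = 0, giving x = 1.57 V (positive root), so V_SG = 3.04 V.
I_D = (V_DD − V_SG)/R = (11.1 − 3.04) / 36.2 = 0.223 mA.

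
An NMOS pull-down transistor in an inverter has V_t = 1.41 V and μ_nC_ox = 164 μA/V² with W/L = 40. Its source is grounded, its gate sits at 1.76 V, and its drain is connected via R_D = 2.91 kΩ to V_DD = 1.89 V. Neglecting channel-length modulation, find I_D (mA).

I_D = 0.402 mA

V_GS = V_G = 1.76 V, so V_ov = 1.76 − 1.41 = 0.35 V.
k_n = μ_nC_ox · (W/L) = 6.56 mA/V².
Assume saturation: I_D = ½ k_n V_ov² = 0.5 × 6.56 × 0.35² = 0.402 mA, giving V_DS = V_DD − I_D R_D = 1.89 − 0.402 × 2.91 = 0.721 V.
V_DS = 0.721 V ≥ V_ov = 0.35 V, confirming saturation.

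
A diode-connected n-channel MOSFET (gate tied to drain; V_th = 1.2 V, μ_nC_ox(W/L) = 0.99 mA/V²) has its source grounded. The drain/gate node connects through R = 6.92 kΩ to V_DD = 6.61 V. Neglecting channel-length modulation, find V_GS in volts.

V_GS = 2.32 V

With gate tied to drain, V_GS = V_DS ≥ V_GS − V_th, so the device is in saturation.
KCL at the drain: ½ k_n (V_GS − V_th)² = (V_DD − V_GS)/R.
Let x = V_GS − 1.2. Then 3.43 x² + x − 5.41 = 0, giving x = 1.12 V (positive root), so V_GS = 2.32 V.
I_D = (V_DD − V_GS)/R = (6.61 − 2.32) / 6.92 = 0.62 mA.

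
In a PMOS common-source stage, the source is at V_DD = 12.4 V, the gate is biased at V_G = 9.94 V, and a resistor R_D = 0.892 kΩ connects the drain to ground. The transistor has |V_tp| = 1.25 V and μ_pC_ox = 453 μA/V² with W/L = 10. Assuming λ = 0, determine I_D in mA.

V_SG = V_DD − V_G = 12.4 − 9.94 = 2.46 V, so V_ov = 2.46 − 1.25 = 1.21 V.
k_p = μ_pC_ox · (W/L) = 4.53 mA/V².
Assume saturation: I_D = ½ k_p V_ov² = 0.5 × 4.53 × 1.21² = 3.32 mA, giving V_SD = V_DD − I_D R_D = 12.4 − 3.32 × 0.892 = 9.44 V.
V_SD = 9.44 V ≥ V_ov = 1.21 V, confirming saturation.

I_D = 3.32 mA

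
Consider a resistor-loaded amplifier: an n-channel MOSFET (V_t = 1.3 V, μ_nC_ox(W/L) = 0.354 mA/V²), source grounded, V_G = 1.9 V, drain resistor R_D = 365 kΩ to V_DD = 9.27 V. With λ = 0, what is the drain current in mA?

I_D = 0.0250 mA

V_GS = V_G = 1.9 V, so V_ov = 1.9 − 1.3 = 0.6 V.
Assume saturation: I_D = ½ k_n V_ov² = 0.5 × 0.354 × 0.6² = 0.0637 mA, giving V_DS = V_DD − I_D R_D = 9.27 − 0.0637 × 365 = -14 V.
But -14 V < V_ov = 0.6 V, so the device is actually in triode.
In triode I_D = k_n[V_ov V_DS − ½ V_DS²] and I_D = (V_DD − V_DS)/R_D. Equating: 64.6 V_DS² − 78.53 V_DS + 9.27 = 0, giving V_DS = 0.132 V (the root below V_ov).
I_D = (9.27 − 0.132) / 365 = 0.025 mA.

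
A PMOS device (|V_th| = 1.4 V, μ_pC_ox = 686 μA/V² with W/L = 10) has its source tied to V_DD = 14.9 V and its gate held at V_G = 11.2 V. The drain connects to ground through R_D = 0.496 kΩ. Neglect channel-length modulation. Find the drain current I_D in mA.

V_SG = V_DD − V_G = 14.9 − 11.2 = 3.7 V, so V_ov = 3.7 − 1.4 = 2.3 V.
k_p = μ_pC_ox · (W/L) = 6.86 mA/V².
Assume saturation: I_D = ½ k_p V_ov² = 0.5 × 6.86 × 2.3² = 18.1 mA, giving V_SD = V_DD − I_D R_D = 14.9 − 18.1 × 0.496 = 5.9 V.
V_SD = 5.9 V ≥ V_ov = 2.3 V, confirming saturation.

I_D = 18.1 mA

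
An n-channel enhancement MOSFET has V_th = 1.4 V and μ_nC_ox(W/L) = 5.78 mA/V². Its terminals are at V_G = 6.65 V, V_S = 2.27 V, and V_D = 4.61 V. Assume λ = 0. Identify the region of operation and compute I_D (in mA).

V_GS = V_G − V_S = 6.65 − 2.27 = 4.38 V; V_DS = V_D − V_S = 4.61 − 2.27 = 2.34 V.
V_ov = V_GS − V_th = 4.38 − 1.4 = 2.98 V.
Since V_DS = 2.34 V < V_ov = 2.98 V, the device is in the triode region.
I_D = k_n [V_ov · V_DS − ½ V_DS²] = 5.78 × [2.98 × 2.34 − 0.5 × 2.34²] = 24.5 mA.

Triode; I_D = 24.5 mA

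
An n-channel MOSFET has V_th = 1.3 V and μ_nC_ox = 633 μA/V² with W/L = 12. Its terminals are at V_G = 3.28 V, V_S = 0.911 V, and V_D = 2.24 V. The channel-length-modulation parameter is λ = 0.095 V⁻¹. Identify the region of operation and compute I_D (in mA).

Saturation; I_D = 4.89 mA

V_GS = V_G − V_S = 3.28 − 0.911 = 2.37 V; V_DS = V_D − V_S = 2.24 − 0.911 = 1.33 V.
k_n = μ_nC_ox · (W/L) = 7.596 mA/V².
V_ov = V_GS − V_th = 2.37 − 1.3 = 1.07 V.
Since V_DS = 1.33 V ≥ V_ov = 1.07 V, the device is in saturation.
I_D = ½ k_n V_ov² (1 + λ V_DS) = 0.5 × 7.596 × 1.07² × (1 + 0.095 × 1.33) = 4.89 mA.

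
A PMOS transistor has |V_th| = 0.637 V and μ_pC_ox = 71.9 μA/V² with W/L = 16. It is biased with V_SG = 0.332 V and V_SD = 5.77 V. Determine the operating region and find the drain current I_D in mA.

V_SG = 0.332 V < |V_th| = 0.637 V, so the transistor is in cutoff.

Cutoff; I_D = 0 mA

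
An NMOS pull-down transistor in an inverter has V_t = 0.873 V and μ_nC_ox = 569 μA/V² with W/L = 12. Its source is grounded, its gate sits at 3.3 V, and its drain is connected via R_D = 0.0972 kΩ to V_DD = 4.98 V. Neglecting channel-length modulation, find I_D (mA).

V_GS = V_G = 3.3 V, so V_ov = 3.3 − 0.873 = 2.43 V.
k_n = μ_nC_ox · (W/L) = 6.828 mA/V².
Assume saturation: I_D = ½ k_n V_ov² = 0.5 × 6.828 × 2.43² = 20.1 mA, giving V_DS = V_DD − I_D R_D = 4.98 − 20.1 × 0.0972 = 3.03 V.
V_DS = 3.03 V ≥ V_ov = 2.43 V, confirming saturation.

I_D = 20.1 mA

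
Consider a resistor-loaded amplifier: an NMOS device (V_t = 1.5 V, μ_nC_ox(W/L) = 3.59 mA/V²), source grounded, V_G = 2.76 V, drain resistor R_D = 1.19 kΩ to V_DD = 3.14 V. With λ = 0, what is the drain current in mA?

I_D = 2.12 mA

V_GS = V_G = 2.76 V, so V_ov = 2.76 − 1.5 = 1.26 V.
Assume saturation: I_D = ½ k_n V_ov² = 0.5 × 3.59 × 1.26² = 2.85 mA, giving V_DS = V_DD − I_D R_D = 3.14 − 2.85 × 1.19 = -0.251 V.
But -0.251 V < V_ov = 1.26 V, so the device is actually in triode.
In triode I_D = k_n[V_ov V_DS − ½ V_DS²] and I_D = (V_DD − V_DS)/R_D. Equating: 2.14 V_DS² − 6.383 V_DS + 3.14 = 0, giving V_DS = 0.621 V (the root below V_ov).
I_D = (3.14 − 0.621) / 1.19 = 2.12 mA.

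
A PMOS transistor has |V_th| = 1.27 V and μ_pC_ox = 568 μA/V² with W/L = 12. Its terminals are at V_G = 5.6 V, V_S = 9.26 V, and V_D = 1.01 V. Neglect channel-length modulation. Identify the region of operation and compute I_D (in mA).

Saturation; I_D = 19.5 mA

V_SG = V_S − V_G = 9.26 − 5.6 = 3.66 V; V_SD = V_S − V_D = 9.26 − 1.01 = 8.25 V.
k_p = μ_pC_ox · (W/L) = 6.816 mA/V².
V_ov = V_SG − |V_th| = 3.66 − 1.27 = 2.39 V.
Since V_SD = 8.25 V ≥ V_ov = 2.39 V, the device is in saturation.
I_D = ½ k_p V_ov² = 0.5 × 6.816 × 2.39² = 19.5 mA.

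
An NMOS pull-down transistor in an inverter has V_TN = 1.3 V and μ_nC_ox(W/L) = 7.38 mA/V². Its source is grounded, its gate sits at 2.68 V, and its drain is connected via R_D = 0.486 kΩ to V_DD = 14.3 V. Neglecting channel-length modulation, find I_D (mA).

V_GS = V_G = 2.68 V, so V_ov = 2.68 − 1.3 = 1.38 V.
Assume saturation: I_D = ½ k_n V_ov² = 0.5 × 7.38 × 1.38² = 7.03 mA, giving V_DS = V_DD − I_D R_D = 14.3 − 7.03 × 0.486 = 10.9 V.
V_DS = 10.9 V ≥ V_ov = 1.38 V, confirming saturation.

I_D = 7.03 mA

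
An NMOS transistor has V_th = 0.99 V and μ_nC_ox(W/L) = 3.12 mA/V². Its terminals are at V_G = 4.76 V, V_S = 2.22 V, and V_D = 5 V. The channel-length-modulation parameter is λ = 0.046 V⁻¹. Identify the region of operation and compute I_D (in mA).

Saturation; I_D = 4.23 mA

V_GS = V_G − V_S = 4.76 − 2.22 = 2.54 V; V_DS = V_D − V_S = 5 − 2.22 = 2.78 V.
V_ov = V_GS − V_th = 2.54 − 0.99 = 1.55 V.
Since V_DS = 2.78 V ≥ V_ov = 1.55 V, the device is in saturation.
I_D = ½ k_n V_ov² (1 + λ V_DS) = 0.5 × 3.12 × 1.55² × (1 + 0.046 × 2.78) = 4.23 mA.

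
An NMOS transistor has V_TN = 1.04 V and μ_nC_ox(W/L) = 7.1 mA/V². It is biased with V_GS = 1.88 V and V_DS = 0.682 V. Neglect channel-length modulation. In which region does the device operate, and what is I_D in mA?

V_ov = V_GS − V_TN = 1.88 − 1.04 = 0.84 V.
Since V_DS = 0.682 V < V_ov = 0.84 V, the device is in the triode region.
I_D = k_n [V_ov · V_DS − ½ V_DS²] = 7.1 × [0.84 × 0.682 − 0.5 × 0.682²] = 2.42 mA.

Triode; I_D = 2.42 mA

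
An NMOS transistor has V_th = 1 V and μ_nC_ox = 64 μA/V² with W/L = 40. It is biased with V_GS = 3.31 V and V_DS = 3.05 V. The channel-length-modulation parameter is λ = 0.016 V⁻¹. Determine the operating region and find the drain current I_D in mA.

Saturation; I_D = 7.16 mA

k_n = μ_nC_ox · (W/L) = 2.56 mA/V².
V_ov = V_GS − V_th = 3.31 − 1 = 2.31 V.
Since V_DS = 3.05 V ≥ V_ov = 2.31 V, the device is in saturation.
I_D = ½ k_n V_ov² (1 + λ V_DS) = 0.5 × 2.56 × 2.31² × (1 + 0.016 × 3.05) = 7.16 mA.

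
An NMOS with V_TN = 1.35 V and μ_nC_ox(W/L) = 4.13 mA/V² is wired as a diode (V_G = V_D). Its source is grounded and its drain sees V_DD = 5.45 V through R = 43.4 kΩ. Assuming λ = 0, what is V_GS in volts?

With gate tied to drain, V_GS = V_DS ≥ V_GS − V_TN, so the device is in saturation.
KCL at the drain: ½ k_n (V_GS − V_TN)² = (V_DD − V_GS)/R.
Let x = V_GS − 1.35. Then 89.6 x² + x − 4.1 = 0, giving x = 0.208 V (positive root), so V_GS = 1.56 V.
I_D = (V_DD − V_GS)/R = (5.45 − 1.56) / 43.4 = 0.0897 mA.

V_GS = 1.56 V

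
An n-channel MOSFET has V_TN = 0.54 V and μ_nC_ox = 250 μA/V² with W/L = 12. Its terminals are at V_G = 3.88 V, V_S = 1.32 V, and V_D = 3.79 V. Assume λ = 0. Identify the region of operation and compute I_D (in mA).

V_GS = V_G − V_S = 3.88 − 1.32 = 2.56 V; V_DS = V_D − V_S = 3.79 − 1.32 = 2.47 V.
k_n = μ_nC_ox · (W/L) = 3 mA/V².
V_ov = V_GS − V_TN = 2.56 − 0.54 = 2.02 V.
Since V_DS = 2.47 V ≥ V_ov = 2.02 V, the device is in saturation.
I_D = ½ k_n V_ov² = 0.5 × 3 × 2.02² = 6.12 mA.

Saturation; I_D = 6.12 mA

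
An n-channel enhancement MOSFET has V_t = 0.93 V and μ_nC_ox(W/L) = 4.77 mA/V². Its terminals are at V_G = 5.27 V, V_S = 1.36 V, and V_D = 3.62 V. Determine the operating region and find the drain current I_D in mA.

V_GS = V_G − V_S = 5.27 − 1.36 = 3.91 V; V_DS = V_D − V_S = 3.62 − 1.36 = 2.26 V.
V_ov = V_GS − V_t = 3.91 − 0.93 = 2.98 V.
Since V_DS = 2.26 V < V_ov = 2.98 V, the device is in the triode region.
I_D = k_n [V_ov · V_DS − ½ V_DS²] = 4.77 × [2.98 × 2.26 − 0.5 × 2.26²] = 19.9 mA.

Triode; I_D = 19.9 mA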